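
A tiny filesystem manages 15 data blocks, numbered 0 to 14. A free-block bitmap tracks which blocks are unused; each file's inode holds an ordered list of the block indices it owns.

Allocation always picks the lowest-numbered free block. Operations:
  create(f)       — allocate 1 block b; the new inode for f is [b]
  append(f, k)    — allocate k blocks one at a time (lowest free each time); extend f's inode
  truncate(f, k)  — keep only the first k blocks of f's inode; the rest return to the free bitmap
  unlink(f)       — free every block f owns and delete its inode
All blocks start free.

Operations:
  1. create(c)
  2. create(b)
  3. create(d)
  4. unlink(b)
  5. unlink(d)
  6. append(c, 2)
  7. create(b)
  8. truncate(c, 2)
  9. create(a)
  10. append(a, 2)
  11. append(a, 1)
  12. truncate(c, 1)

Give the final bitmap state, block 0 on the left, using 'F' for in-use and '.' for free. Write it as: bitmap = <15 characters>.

bitmap = F.FFFFF........

create(c): bitmap=F.............. | c=[0]
create(b): bitmap=FF............. | b=[1] c=[0]
create(d): bitmap=FFF............ | b=[1] c=[0] d=[2]
unlink(b): bitmap=F.F............ | c=[0] d=[2]
unlink(d): bitmap=F.............. | c=[0]
append(c, 2): bitmap=FFF............ | c=[0, 1, 2]
create(b): bitmap=FFFF........... | b=[3] c=[0, 1, 2]
truncate(c, 2): bitmap=FF.F........... | b=[3] c=[0, 1]
create(a): bitmap=FFFF........... | a=[2] b=[3] c=[0, 1]
append(a, 2): bitmap=FFFFFF......... | a=[2, 4, 5] b=[3] c=[0, 1]
append(a, 1): bitmap=FFFFFFF........ | a=[2, 4, 5, 6] b=[3] c=[0, 1]
truncate(c, 1): bitmap=F.FFFFF........ | a=[2, 4, 5, 6] b=[3] c=[0]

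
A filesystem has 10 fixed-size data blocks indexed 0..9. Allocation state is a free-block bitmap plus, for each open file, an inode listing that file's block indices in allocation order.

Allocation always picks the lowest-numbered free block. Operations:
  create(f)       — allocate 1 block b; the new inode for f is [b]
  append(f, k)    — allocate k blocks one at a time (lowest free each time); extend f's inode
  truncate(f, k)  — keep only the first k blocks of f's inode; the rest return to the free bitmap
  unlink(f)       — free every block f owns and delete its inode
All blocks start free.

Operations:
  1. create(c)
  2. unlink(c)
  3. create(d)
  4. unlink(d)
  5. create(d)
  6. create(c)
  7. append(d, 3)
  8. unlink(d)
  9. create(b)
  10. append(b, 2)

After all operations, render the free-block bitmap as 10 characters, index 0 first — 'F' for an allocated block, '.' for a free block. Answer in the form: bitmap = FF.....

bitmap = FFFF......

create(c): bitmap=F......... | c=[0]
unlink(c): bitmap=.......... | 
create(d): bitmap=F......... | d=[0]
unlink(d): bitmap=.......... | 
create(d): bitmap=F......... | d=[0]
create(c): bitmap=FF........ | c=[1] d=[0]
append(d, 3): bitmap=FFFFF..... | c=[1] d=[0, 2, 3, 4]
unlink(d): bitmap=.F........ | c=[1]
create(b): bitmap=FF........ | b=[0] c=[1]
append(b, 2): bitmap=FFFF...... | b=[0, 2, 3] c=[1]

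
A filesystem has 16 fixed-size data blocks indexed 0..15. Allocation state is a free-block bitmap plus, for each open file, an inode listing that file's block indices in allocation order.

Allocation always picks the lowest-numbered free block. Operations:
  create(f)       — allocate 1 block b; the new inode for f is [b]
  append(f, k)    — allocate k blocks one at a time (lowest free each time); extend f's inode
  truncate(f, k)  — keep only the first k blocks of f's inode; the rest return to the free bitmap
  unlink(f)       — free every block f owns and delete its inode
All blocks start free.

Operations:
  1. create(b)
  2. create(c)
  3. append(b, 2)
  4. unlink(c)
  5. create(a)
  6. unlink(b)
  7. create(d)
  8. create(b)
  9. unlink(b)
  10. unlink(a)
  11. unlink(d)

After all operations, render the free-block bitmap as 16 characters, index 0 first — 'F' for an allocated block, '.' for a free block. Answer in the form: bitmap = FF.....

bitmap = ................

[1] create(b) — b=0 (map F...............)
[2] create(c) — b=0 c=1 (map FF..............)
[3] append(b, 2) — b=0,2,3 c=1 (map FFFF............)
[4] unlink(c) — b=0,2,3 (map F.FF............)
[5] create(a) — a=1 b=0,2,3 (map FFFF............)
[6] unlink(b) — a=1 (map .F..............)
[7] create(d) — a=1 d=0 (map FF..............)
[8] create(b) — a=1 b=2 d=0 (map FFF.............)
[9] unlink(b) — a=1 d=0 (map FF..............)
[10] unlink(a) — d=0 (map F...............)
[11] unlink(d) —  (map ................)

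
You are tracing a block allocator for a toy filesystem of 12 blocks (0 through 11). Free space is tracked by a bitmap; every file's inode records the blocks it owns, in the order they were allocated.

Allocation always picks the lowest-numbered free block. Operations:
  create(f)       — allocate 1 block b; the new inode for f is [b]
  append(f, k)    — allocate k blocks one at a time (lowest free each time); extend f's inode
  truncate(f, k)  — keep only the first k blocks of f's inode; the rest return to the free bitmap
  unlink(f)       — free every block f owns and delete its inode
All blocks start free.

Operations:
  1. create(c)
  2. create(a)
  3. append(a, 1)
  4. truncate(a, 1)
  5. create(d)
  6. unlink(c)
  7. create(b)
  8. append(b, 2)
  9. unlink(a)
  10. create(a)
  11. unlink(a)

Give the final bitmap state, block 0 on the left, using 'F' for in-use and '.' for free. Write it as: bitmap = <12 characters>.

[1] create(c) — c=0 (map F...........)
[2] create(a) — a=1 c=0 (map FF..........)
[3] append(a, 1) — a=1,2 c=0 (map FFF.........)
[4] truncate(a, 1) — a=1 c=0 (map FF..........)
[5] create(d) — a=1 c=0 d=2 (map FFF.........)
[6] unlink(c) — a=1 d=2 (map .FF.........)
[7] create(b) — a=1 b=0 d=2 (map FFF.........)
[8] append(b, 2) — a=1 b=0,3,4 d=2 (map FFFFF.......)
[9] unlink(a) — b=0,3,4 d=2 (map F.FFF.......)
[10] create(a) — a=1 b=0,3,4 d=2 (map FFFFF.......)
[11] unlink(a) — b=0,3,4 d=2 (map F.FFF.......)

bitmap = F.FFF.......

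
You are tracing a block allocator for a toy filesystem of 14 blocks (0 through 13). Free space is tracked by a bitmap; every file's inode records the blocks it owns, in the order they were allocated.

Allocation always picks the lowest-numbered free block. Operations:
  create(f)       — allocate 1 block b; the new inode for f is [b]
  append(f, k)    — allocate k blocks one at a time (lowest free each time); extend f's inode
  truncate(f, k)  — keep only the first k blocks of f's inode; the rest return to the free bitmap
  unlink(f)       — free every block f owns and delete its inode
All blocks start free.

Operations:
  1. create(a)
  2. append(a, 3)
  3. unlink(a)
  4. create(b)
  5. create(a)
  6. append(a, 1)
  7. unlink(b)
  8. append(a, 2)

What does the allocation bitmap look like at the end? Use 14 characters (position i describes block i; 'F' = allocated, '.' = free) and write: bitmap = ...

bitmap = FFFF..........

  1. create(a)  ⇒  F.............  {a→[0]}
  2. append(a, 3)  ⇒  FFFF..........  {a→[0, 1, 2, 3]}
  3. unlink(a)  ⇒  ..............  {}
  4. create(b)  ⇒  F.............  {b→[0]}
  5. create(a)  ⇒  FF............  {a→[1]; b→[0]}
  6. append(a, 1)  ⇒  FFF...........  {a→[1, 2]; b→[0]}
  7. unlink(b)  ⇒  .FF...........  {a→[1, 2]}
  8. append(a, 2)  ⇒  FFFF..........  {a→[1, 2, 0, 3]}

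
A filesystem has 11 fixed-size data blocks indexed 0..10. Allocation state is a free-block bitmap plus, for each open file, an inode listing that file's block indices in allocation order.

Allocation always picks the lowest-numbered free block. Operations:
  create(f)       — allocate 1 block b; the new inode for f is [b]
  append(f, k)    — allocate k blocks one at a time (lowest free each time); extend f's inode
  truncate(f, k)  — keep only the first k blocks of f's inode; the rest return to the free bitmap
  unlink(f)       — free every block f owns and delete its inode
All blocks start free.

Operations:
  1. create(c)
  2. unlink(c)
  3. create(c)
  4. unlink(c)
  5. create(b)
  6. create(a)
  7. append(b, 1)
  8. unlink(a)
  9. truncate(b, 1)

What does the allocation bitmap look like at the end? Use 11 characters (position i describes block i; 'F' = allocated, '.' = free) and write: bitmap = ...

bitmap = F..........

after create(c) → c:[0]  free=[F..........]
after unlink(c) →   free=[...........]
after create(c) → c:[0]  free=[F..........]
after unlink(c) →   free=[...........]
after create(b) → b:[0]  free=[F..........]
after create(a) → a:[1], b:[0]  free=[FF.........]
after append(b, 1) → a:[1], b:[0, 2]  free=[FFF........]
after unlink(a) → b:[0, 2]  free=[F.F........]
after truncate(b, 1) → b:[0]  free=[F..........]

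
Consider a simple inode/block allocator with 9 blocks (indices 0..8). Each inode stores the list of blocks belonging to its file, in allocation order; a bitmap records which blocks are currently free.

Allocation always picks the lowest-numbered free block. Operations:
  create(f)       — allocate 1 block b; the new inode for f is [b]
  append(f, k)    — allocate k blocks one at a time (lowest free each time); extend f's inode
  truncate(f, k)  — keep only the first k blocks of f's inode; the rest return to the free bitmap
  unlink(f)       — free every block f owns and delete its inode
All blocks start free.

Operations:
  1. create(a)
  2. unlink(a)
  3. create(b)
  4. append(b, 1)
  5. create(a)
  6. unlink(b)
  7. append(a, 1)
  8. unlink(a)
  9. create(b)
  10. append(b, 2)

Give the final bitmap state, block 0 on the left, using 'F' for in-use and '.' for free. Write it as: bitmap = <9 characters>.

bitmap = FFF......

[1] create(a) — a=0 (map F........)
[2] unlink(a) —  (map .........)
[3] create(b) — b=0 (map F........)
[4] append(b, 1) — b=0,1 (map FF.......)
[5] create(a) — a=2 b=0,1 (map FFF......)
[6] unlink(b) — a=2 (map ..F......)
[7] append(a, 1) — a=2,0 (map F.F......)
[8] unlink(a) —  (map .........)
[9] create(b) — b=0 (map F........)
[10] append(b, 2) — b=0,1,2 (map FFF......)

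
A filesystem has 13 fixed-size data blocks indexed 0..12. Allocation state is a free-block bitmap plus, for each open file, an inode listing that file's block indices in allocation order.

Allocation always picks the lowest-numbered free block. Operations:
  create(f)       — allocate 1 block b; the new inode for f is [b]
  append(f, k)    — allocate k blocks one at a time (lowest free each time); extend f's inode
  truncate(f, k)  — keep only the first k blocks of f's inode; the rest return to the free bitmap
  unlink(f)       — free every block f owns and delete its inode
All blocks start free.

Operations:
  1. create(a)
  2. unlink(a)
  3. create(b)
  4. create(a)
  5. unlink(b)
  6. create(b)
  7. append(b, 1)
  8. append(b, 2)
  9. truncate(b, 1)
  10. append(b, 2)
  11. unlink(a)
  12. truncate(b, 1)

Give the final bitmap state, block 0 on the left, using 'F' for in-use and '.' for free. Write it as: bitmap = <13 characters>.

[1] create(a) — a=0 (map F............)
[2] unlink(a) —  (map .............)
[3] create(b) — b=0 (map F............)
[4] create(a) — a=1 b=0 (map FF...........)
[5] unlink(b) — a=1 (map .F...........)
[6] create(b) — a=1 b=0 (map FF...........)
[7] append(b, 1) — a=1 b=0,2 (map FFF..........)
[8] append(b, 2) — a=1 b=0,2,3,4 (map FFFFF........)
[9] truncate(b, 1) — a=1 b=0 (map FF...........)
[10] append(b, 2) — a=1 b=0,2,3 (map FFFF.........)
[11] unlink(a) — b=0,2,3 (map F.FF.........)
[12] truncate(b, 1) — b=0 (map F............)

bitmap = F............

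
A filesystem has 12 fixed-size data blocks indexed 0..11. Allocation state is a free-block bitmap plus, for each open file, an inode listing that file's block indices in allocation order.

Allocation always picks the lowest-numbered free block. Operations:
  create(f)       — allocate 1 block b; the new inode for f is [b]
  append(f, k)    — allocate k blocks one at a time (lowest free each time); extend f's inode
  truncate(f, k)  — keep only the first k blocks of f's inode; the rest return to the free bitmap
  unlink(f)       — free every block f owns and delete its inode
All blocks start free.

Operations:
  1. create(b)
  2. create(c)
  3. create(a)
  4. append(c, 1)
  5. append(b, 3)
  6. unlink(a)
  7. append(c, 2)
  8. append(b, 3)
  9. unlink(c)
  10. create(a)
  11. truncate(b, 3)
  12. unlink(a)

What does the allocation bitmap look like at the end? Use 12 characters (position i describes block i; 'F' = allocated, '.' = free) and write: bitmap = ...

  1. create(b)  ⇒  F...........  {b→[0]}
  2. create(c)  ⇒  FF..........  {b→[0]; c→[1]}
  3. create(a)  ⇒  FFF.........  {a→[2]; b→[0]; c→[1]}
  4. append(c, 1)  ⇒  FFFF........  {a→[2]; b→[0]; c→[1, 3]}
  5. append(b, 3)  ⇒  FFFFFFF.....  {a→[2]; b→[0, 4, 5, 6]; c→[1, 3]}
  6. unlink(a)  ⇒  FF.FFFF.....  {b→[0, 4, 5, 6]; c→[1, 3]}
  7. append(c, 2)  ⇒  FFFFFFFF....  {b→[0, 4, 5, 6]; c→[1, 3, 2, 7]}
  8. append(b, 3)  ⇒  FFFFFFFFFFF.  {b→[0, 4, 5, 6, 8, 9, 10]; c→[1, 3, 2, 7]}
  9. unlink(c)  ⇒  F...FFF.FFF.  {b→[0, 4, 5, 6, 8, 9, 10]}
  10. create(a)  ⇒  FF..FFF.FFF.  {a→[1]; b→[0, 4, 5, 6, 8, 9, 10]}
  11. truncate(b, 3)  ⇒  FF..FF......  {a→[1]; b→[0, 4, 5]}
  12. unlink(a)  ⇒  F...FF......  {b→[0, 4, 5]}

bitmap = F...FF......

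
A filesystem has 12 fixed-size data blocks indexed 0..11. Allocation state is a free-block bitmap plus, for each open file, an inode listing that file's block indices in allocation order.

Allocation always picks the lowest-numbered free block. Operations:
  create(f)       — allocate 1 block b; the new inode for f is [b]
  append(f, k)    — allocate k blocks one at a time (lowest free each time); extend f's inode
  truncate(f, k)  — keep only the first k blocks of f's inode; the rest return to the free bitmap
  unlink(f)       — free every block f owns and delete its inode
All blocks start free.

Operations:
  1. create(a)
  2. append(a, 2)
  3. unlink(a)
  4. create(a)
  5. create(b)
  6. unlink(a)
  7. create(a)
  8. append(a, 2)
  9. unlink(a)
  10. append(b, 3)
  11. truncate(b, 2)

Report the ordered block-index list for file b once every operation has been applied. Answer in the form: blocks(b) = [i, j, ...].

blocks(b) = [1, 0]

  1. create(a)  ⇒  F...........  {a→[0]}
  2. append(a, 2)  ⇒  FFF.........  {a→[0, 1, 2]}
  3. unlink(a)  ⇒  ............  {}
  4. create(a)  ⇒  F...........  {a→[0]}
  5. create(b)  ⇒  FF..........  {a→[0]; b→[1]}
  6. unlink(a)  ⇒  .F..........  {b→[1]}
  7. create(a)  ⇒  FF..........  {a→[0]; b→[1]}
  8. append(a, 2)  ⇒  FFFF........  {a→[0, 2, 3]; b→[1]}
  9. unlink(a)  ⇒  .F..........  {b→[1]}
  10. append(b, 3)  ⇒  FFFF........  {b→[1, 0, 2, 3]}
  11. truncate(b, 2)  ⇒  FF..........  {b→[1, 0]}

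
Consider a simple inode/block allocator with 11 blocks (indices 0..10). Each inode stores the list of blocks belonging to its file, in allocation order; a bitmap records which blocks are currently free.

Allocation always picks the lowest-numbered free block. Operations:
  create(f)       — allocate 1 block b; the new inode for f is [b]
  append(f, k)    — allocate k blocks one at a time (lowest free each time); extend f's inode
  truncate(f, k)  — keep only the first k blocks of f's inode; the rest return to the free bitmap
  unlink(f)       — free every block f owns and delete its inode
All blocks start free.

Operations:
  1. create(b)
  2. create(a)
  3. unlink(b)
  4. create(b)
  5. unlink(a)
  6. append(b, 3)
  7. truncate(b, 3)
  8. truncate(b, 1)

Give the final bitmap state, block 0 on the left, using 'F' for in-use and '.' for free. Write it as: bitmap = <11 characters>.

[1] create(b) — b=0 (map F..........)
[2] create(a) — a=1 b=0 (map FF.........)
[3] unlink(b) — a=1 (map .F.........)
[4] create(b) — a=1 b=0 (map FF.........)
[5] unlink(a) — b=0 (map F..........)
[6] append(b, 3) — b=0,1,2,3 (map FFFF.......)
[7] truncate(b, 3) — b=0,1,2 (map FFF........)
[8] truncate(b, 1) — b=0 (map F..........)

bitmap = F..........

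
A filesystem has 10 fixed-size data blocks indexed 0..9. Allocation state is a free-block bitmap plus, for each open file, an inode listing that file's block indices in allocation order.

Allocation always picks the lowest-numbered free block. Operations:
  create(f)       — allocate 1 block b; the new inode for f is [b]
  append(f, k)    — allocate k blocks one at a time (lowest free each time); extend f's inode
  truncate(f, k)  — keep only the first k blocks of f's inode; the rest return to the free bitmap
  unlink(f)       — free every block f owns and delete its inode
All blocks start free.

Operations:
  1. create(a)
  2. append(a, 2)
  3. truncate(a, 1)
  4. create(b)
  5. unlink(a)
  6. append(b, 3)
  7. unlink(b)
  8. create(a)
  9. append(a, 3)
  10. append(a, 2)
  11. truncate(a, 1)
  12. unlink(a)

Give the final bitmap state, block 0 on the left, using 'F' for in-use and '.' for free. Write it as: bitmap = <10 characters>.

bitmap = ..........

  1. create(a)  ⇒  F.........  {a→[0]}
  2. append(a, 2)  ⇒  FFF.......  {a→[0, 1, 2]}
  3. truncate(a, 1)  ⇒  F.........  {a→[0]}
  4. create(b)  ⇒  FF........  {a→[0]; b→[1]}
  5. unlink(a)  ⇒  .F........  {b→[1]}
  6. append(b, 3)  ⇒  FFFF......  {b→[1, 0, 2, 3]}
  7. unlink(b)  ⇒  ..........  {}
  8. create(a)  ⇒  F.........  {a→[0]}
  9. append(a, 3)  ⇒  FFFF......  {a→[0, 1, 2, 3]}
  10. append(a, 2)  ⇒  FFFFFF....  {a→[0, 1, 2, 3, 4, 5]}
  11. truncate(a, 1)  ⇒  F.........  {a→[0]}
  12. unlink(a)  ⇒  ..........  {}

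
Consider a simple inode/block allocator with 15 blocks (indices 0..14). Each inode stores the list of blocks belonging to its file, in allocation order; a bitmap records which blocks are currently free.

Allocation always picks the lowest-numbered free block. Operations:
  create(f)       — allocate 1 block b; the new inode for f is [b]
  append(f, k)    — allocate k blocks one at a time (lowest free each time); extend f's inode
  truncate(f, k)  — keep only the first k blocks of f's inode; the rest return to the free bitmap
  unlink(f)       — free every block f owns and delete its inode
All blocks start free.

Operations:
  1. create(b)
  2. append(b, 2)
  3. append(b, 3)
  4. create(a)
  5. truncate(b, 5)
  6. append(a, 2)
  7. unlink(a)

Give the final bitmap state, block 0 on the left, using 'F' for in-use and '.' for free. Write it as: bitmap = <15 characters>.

bitmap = FFFFF..........

  1. create(b)  ⇒  F..............  {b→[0]}
  2. append(b, 2)  ⇒  FFF............  {b→[0, 1, 2]}
  3. append(b, 3)  ⇒  FFFFFF.........  {b→[0, 1, 2, 3, 4, 5]}
  4. create(a)  ⇒  FFFFFFF........  {a→[6]; b→[0, 1, 2, 3, 4, 5]}
  5. truncate(b, 5)  ⇒  FFFFF.F........  {a→[6]; b→[0, 1, 2, 3, 4]}
  6. append(a, 2)  ⇒  FFFFFFFF.......  {a→[6, 5, 7]; b→[0, 1, 2, 3, 4]}
  7. unlink(a)  ⇒  FFFFF..........  {b→[0, 1, 2, 3, 4]}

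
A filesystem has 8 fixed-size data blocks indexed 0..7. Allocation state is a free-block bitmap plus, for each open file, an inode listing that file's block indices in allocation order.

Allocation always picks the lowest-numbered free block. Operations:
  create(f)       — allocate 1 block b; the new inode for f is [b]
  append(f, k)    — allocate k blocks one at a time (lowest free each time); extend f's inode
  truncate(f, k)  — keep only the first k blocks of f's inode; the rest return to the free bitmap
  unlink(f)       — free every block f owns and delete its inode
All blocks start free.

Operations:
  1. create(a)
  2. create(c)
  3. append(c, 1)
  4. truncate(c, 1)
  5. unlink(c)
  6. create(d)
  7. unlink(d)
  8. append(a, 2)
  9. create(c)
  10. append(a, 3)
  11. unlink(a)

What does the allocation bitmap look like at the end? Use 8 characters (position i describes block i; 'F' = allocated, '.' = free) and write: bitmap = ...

after create(a) → a:[0]  free=[F.......]
after create(c) → a:[0], c:[1]  free=[FF......]
after append(c, 1) → a:[0], c:[1, 2]  free=[FFF.....]
after truncate(c, 1) → a:[0], c:[1]  free=[FF......]
after unlink(c) → a:[0]  free=[F.......]
after create(d) → a:[0], d:[1]  free=[FF......]
after unlink(d) → a:[0]  free=[F.......]
after append(a, 2) → a:[0, 1, 2]  free=[FFF.....]
after create(c) → a:[0, 1, 2], c:[3]  free=[FFFF....]
after append(a, 3) → a:[0, 1, 2, 4, 5, 6], c:[3]  free=[FFFFFFF.]
after unlink(a) → c:[3]  free=[...F....]

bitmap = ...F....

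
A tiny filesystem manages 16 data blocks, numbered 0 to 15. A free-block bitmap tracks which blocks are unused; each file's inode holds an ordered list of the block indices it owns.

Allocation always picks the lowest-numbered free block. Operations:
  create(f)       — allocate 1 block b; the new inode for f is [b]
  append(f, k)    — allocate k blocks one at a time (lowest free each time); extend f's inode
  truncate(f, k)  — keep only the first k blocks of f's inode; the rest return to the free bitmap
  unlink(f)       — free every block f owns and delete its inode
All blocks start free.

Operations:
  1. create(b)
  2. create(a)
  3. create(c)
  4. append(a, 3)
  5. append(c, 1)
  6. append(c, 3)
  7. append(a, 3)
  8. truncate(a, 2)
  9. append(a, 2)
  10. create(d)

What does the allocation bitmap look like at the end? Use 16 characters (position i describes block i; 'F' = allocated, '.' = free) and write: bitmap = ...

bitmap = FFFFFFFFFFF.....

[1] create(b) — b=0 (map F...............)
[2] create(a) — a=1 b=0 (map FF..............)
[3] create(c) — a=1 b=0 c=2 (map FFF.............)
[4] append(a, 3) — a=1,3,4,5 b=0 c=2 (map FFFFFF..........)
[5] append(c, 1) — a=1,3,4,5 b=0 c=2,6 (map FFFFFFF.........)
[6] append(c, 3) — a=1,3,4,5 b=0 c=2,6,7,8,9 (map FFFFFFFFFF......)
[7] append(a, 3) — a=1,3,4,5,10,11,12 b=0 c=2,6,7,8,9 (map FFFFFFFFFFFFF...)
[8] truncate(a, 2) — a=1,3 b=0 c=2,6,7,8,9 (map FFFF..FFFF......)
[9] append(a, 2) — a=1,3,4,5 b=0 c=2,6,7,8,9 (map FFFFFFFFFF......)
[10] create(d) — a=1,3,4,5 b=0 c=2,6,7,8,9 d=10 (map FFFFFFFFFFF.....)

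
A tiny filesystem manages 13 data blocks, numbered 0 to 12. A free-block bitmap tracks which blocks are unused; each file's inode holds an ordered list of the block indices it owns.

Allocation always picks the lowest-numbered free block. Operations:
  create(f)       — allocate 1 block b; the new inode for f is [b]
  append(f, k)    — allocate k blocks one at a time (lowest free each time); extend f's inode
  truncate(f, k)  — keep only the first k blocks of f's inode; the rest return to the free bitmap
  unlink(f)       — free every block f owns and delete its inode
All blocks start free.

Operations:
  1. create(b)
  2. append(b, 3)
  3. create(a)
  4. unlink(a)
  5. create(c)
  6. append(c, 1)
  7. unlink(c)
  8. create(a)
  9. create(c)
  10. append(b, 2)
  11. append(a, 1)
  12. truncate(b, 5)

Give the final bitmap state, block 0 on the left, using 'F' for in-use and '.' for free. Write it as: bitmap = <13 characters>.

bitmap = FFFFFFF.F....

create(b): bitmap=F............ | b=[0]
append(b, 3): bitmap=FFFF......... | b=[0, 1, 2, 3]
create(a): bitmap=FFFFF........ | a=[4] b=[0, 1, 2, 3]
unlink(a): bitmap=FFFF......... | b=[0, 1, 2, 3]
create(c): bitmap=FFFFF........ | b=[0, 1, 2, 3] c=[4]
append(c, 1): bitmap=FFFFFF....... | b=[0, 1, 2, 3] c=[4, 5]
unlink(c): bitmap=FFFF......... | b=[0, 1, 2, 3]
create(a): bitmap=FFFFF........ | a=[4] b=[0, 1, 2, 3]
create(c): bitmap=FFFFFF....... | a=[4] b=[0, 1, 2, 3] c=[5]
append(b, 2): bitmap=FFFFFFFF..... | a=[4] b=[0, 1, 2, 3, 6, 7] c=[5]
append(a, 1): bitmap=FFFFFFFFF.... | a=[4, 8] b=[0, 1, 2, 3, 6, 7] c=[5]
truncate(b, 5): bitmap=FFFFFFF.F.... | a=[4, 8] b=[0, 1, 2, 3, 6] c=[5]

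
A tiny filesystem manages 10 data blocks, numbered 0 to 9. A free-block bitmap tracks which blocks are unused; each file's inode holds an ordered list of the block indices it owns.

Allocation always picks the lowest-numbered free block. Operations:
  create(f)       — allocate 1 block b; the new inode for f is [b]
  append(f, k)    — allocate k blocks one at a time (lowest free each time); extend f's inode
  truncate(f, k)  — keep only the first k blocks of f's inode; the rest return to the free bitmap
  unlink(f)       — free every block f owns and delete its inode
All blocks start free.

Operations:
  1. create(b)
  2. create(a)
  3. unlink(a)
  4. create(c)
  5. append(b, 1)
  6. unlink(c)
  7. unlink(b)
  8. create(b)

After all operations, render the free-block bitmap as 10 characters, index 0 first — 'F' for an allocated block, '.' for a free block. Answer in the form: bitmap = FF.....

[1] create(b) — b=0 (map F.........)
[2] create(a) — a=1 b=0 (map FF........)
[3] unlink(a) — b=0 (map F.........)
[4] create(c) — b=0 c=1 (map FF........)
[5] append(b, 1) — b=0,2 c=1 (map FFF.......)
[6] unlink(c) — b=0,2 (map F.F.......)
[7] unlink(b) —  (map ..........)
[8] create(b) — b=0 (map F.........)

bitmap = F.........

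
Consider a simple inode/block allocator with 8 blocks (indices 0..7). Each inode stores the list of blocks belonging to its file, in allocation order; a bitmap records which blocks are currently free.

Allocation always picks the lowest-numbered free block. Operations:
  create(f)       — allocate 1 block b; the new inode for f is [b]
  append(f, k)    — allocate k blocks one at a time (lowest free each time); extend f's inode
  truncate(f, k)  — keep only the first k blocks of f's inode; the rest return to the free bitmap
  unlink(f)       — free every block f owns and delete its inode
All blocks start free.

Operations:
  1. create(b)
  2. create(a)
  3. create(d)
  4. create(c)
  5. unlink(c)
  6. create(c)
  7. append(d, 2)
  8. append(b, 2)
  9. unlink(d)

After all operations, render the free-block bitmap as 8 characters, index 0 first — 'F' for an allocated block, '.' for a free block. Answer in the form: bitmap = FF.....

bitmap = FF.F..FF

  1. create(b)  ⇒  F.......  {b→[0]}
  2. create(a)  ⇒  FF......  {a→[1]; b→[0]}
  3. create(d)  ⇒  FFF.....  {a→[1]; b→[0]; d→[2]}
  4. create(c)  ⇒  FFFF....  {a→[1]; b→[0]; c→[3]; d→[2]}
  5. unlink(c)  ⇒  FFF.....  {a→[1]; b→[0]; d→[2]}
  6. create(c)  ⇒  FFFF....  {a→[1]; b→[0]; c→[3]; d→[2]}
  7. append(d, 2)  ⇒  FFFFFF..  {a→[1]; b→[0]; c→[3]; d→[2, 4, 5]}
  8. append(b, 2)  ⇒  FFFFFFFF  {a→[1]; b→[0, 6, 7]; c→[3]; d→[2, 4, 5]}
  9. unlink(d)  ⇒  FF.F..FF  {a→[1]; b→[0, 6, 7]; c→[3]}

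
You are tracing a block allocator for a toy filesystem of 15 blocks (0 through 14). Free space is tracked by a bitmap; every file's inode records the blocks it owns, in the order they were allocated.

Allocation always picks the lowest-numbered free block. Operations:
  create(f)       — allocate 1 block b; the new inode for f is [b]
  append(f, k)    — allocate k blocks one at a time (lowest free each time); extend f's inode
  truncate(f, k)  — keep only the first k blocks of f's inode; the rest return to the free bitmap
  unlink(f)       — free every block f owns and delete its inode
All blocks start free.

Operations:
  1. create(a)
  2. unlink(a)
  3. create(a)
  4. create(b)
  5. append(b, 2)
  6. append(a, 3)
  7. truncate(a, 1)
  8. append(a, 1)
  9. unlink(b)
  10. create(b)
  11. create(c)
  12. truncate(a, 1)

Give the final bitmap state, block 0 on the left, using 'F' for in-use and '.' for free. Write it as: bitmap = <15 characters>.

  1. create(a)  ⇒  F..............  {a→[0]}
  2. unlink(a)  ⇒  ...............  {}
  3. create(a)  ⇒  F..............  {a→[0]}
  4. create(b)  ⇒  FF.............  {a→[0]; b→[1]}
  5. append(b, 2)  ⇒  FFFF...........  {a→[0]; b→[1, 2, 3]}
  6. append(a, 3)  ⇒  FFFFFFF........  {a→[0, 4, 5, 6]; b→[1, 2, 3]}
  7. truncate(a, 1)  ⇒  FFFF...........  {a→[0]; b→[1, 2, 3]}
  8. append(a, 1)  ⇒  FFFFF..........  {a→[0, 4]; b→[1, 2, 3]}
  9. unlink(b)  ⇒  F...F..........  {a→[0, 4]}
  10. create(b)  ⇒  FF..F..........  {a→[0, 4]; b→[1]}
  11. create(c)  ⇒  FFF.F..........  {a→[0, 4]; b→[1]; c→[2]}
  12. truncate(a, 1)  ⇒  FFF............  {a→[0]; b→[1]; c→[2]}

bitmap = FFF............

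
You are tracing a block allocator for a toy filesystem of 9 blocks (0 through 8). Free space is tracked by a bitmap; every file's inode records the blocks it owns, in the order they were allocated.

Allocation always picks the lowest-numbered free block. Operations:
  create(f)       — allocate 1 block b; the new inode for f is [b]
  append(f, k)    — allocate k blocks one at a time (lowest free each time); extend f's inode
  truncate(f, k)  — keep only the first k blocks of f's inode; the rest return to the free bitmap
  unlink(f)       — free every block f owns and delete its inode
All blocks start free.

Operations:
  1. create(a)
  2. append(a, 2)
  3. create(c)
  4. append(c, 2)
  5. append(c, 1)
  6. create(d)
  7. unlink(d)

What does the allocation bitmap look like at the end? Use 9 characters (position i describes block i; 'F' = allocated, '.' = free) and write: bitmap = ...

create(a): bitmap=F........ | a=[0]
append(a, 2): bitmap=FFF...... | a=[0, 1, 2]
create(c): bitmap=FFFF..... | a=[0, 1, 2] c=[3]
append(c, 2): bitmap=FFFFFF... | a=[0, 1, 2] c=[3, 4, 5]
append(c, 1): bitmap=FFFFFFF.. | a=[0, 1, 2] c=[3, 4, 5, 6]
create(d): bitmap=FFFFFFFF. | a=[0, 1, 2] c=[3, 4, 5, 6] d=[7]
unlink(d): bitmap=FFFFFFF.. | a=[0, 1, 2] c=[3, 4, 5, 6]

bitmap = FFFFFFF..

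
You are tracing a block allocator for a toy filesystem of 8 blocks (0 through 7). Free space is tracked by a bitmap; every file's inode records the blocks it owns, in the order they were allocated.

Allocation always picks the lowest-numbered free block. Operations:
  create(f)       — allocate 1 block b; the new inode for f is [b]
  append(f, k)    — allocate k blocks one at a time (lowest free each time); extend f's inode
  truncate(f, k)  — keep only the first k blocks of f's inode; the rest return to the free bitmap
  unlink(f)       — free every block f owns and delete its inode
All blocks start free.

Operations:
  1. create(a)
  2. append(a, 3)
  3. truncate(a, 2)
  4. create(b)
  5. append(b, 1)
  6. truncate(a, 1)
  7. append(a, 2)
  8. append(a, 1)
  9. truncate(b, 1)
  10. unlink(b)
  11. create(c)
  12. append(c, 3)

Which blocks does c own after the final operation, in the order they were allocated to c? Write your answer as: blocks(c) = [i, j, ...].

blocks(c) = [2, 3, 6, 7]

create(a): bitmap=F....... | a=[0]
append(a, 3): bitmap=FFFF.... | a=[0, 1, 2, 3]
truncate(a, 2): bitmap=FF...... | a=[0, 1]
create(b): bitmap=FFF..... | a=[0, 1] b=[2]
append(b, 1): bitmap=FFFF.... | a=[0, 1] b=[2, 3]
truncate(a, 1): bitmap=F.FF.... | a=[0] b=[2, 3]
append(a, 2): bitmap=FFFFF... | a=[0, 1, 4] b=[2, 3]
append(a, 1): bitmap=FFFFFF.. | a=[0, 1, 4, 5] b=[2, 3]
truncate(b, 1): bitmap=FFF.FF.. | a=[0, 1, 4, 5] b=[2]
unlink(b): bitmap=FF..FF.. | a=[0, 1, 4, 5]
create(c): bitmap=FFF.FF.. | a=[0, 1, 4, 5] c=[2]
append(c, 3): bitmap=FFFFFFFF | a=[0, 1, 4, 5] c=[2, 3, 6, 7]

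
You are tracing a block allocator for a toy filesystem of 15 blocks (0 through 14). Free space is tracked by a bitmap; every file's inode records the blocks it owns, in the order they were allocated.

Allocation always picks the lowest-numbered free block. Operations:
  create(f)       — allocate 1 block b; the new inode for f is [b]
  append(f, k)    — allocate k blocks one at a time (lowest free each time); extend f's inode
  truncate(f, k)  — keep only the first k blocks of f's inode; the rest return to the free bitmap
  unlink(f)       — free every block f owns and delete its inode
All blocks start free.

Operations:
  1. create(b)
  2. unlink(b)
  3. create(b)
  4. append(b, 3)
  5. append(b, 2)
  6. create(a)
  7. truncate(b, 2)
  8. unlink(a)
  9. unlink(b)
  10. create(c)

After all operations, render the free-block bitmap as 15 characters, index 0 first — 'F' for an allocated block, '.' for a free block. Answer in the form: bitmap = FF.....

bitmap = F..............

after create(b) → b:[0]  free=[F..............]
after unlink(b) →   free=[...............]
after create(b) → b:[0]  free=[F..............]
after append(b, 3) → b:[0, 1, 2, 3]  free=[FFFF...........]
after append(b, 2) → b:[0, 1, 2, 3, 4, 5]  free=[FFFFFF.........]
after create(a) → a:[6], b:[0, 1, 2, 3, 4, 5]  free=[FFFFFFF........]
after truncate(b, 2) → a:[6], b:[0, 1]  free=[FF....F........]
after unlink(a) → b:[0, 1]  free=[FF.............]
after unlink(b) →   free=[...............]
after create(c) → c:[0]  free=[F..............]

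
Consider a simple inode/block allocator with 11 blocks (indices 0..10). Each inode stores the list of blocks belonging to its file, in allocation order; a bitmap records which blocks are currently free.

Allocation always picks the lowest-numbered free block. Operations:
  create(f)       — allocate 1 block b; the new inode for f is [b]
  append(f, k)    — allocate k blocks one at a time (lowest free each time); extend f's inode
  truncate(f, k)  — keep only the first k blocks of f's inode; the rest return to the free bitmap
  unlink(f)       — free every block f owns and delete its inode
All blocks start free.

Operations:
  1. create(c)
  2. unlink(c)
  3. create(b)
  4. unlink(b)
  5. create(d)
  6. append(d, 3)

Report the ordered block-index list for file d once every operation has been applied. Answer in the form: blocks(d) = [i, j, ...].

blocks(d) = [0, 1, 2, 3]

after create(c) → c:[0]  free=[F..........]
after unlink(c) →   free=[...........]
after create(b) → b:[0]  free=[F..........]
after unlink(b) →   free=[...........]
after create(d) → d:[0]  free=[F..........]
after append(d, 3) → d:[0, 1, 2, 3]  free=[FFFF.......]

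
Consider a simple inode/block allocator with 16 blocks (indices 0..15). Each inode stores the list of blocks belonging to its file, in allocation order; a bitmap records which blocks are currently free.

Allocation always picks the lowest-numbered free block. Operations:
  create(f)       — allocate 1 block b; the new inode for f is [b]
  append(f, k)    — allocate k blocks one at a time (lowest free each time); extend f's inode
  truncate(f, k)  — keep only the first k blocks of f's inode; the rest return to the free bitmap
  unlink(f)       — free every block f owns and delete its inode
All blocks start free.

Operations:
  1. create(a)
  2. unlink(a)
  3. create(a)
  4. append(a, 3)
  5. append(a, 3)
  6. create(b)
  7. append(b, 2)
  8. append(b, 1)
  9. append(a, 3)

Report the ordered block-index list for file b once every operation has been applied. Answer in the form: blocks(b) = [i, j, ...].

after create(a) → a:[0]  free=[F...............]
after unlink(a) →   free=[................]
after create(a) → a:[0]  free=[F...............]
after append(a, 3) → a:[0, 1, 2, 3]  free=[FFFF............]
after append(a, 3) → a:[0, 1, 2, 3, 4, 5, 6]  free=[FFFFFFF.........]
after create(b) → a:[0, 1, 2, 3, 4, 5, 6], b:[7]  free=[FFFFFFFF........]
after append(b, 2) → a:[0, 1, 2, 3, 4, 5, 6], b:[7, 8, 9]  free=[FFFFFFFFFF......]
after append(b, 1) → a:[0, 1, 2, 3, 4, 5, 6], b:[7, 8, 9, 10]  free=[FFFFFFFFFFF.....]
after append(a, 3) → a:[0, 1, 2, 3, 4, 5, 6, 11, 12, 13], b:[7, 8, 9, 10]  free=[FFFFFFFFFFFFFF..]

blocks(b) = [7, 8, 9, 10]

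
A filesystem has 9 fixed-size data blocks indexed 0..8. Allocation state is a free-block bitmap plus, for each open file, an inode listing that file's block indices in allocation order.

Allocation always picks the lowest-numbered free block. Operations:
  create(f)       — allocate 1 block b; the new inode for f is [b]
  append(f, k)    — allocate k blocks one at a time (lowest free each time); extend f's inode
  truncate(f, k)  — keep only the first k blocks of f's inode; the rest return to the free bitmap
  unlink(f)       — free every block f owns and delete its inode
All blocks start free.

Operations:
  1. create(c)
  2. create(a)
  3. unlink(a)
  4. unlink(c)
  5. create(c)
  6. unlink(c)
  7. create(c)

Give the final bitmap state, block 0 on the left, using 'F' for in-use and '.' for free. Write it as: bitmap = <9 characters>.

bitmap = F........

create(c): bitmap=F........ | c=[0]
create(a): bitmap=FF....... | a=[1] c=[0]
unlink(a): bitmap=F........ | c=[0]
unlink(c): bitmap=......... | 
create(c): bitmap=F........ | c=[0]
unlink(c): bitmap=......... | 
create(c): bitmap=F........ | c=[0]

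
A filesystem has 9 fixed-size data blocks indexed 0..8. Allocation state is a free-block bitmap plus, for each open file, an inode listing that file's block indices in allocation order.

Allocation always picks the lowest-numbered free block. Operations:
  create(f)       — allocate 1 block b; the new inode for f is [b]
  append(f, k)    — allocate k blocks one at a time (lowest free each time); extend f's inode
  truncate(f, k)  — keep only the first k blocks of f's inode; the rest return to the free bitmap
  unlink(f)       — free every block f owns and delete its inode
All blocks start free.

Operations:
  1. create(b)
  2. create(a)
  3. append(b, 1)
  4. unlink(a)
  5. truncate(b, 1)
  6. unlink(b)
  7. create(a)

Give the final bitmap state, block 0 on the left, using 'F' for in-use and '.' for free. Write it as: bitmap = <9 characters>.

[1] create(b) — b=0 (map F........)
[2] create(a) — a=1 b=0 (map FF.......)
[3] append(b, 1) — a=1 b=0,2 (map FFF......)
[4] unlink(a) — b=0,2 (map F.F......)
[5] truncate(b, 1) — b=0 (map F........)
[6] unlink(b) —  (map .........)
[7] create(a) — a=0 (map F........)

bitmap = F........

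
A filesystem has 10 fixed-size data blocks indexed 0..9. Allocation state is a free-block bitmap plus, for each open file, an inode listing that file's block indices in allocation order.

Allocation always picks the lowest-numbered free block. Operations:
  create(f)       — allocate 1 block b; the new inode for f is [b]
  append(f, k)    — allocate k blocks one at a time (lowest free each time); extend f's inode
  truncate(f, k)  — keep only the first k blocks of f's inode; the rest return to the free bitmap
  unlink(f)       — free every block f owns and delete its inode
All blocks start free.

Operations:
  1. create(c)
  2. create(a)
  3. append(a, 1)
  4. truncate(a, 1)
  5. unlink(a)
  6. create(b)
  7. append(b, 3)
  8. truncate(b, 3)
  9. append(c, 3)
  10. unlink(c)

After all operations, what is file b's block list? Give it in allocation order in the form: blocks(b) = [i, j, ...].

after create(c) → c:[0]  free=[F.........]
after create(a) → a:[1], c:[0]  free=[FF........]
after append(a, 1) → a:[1, 2], c:[0]  free=[FFF.......]
after truncate(a, 1) → a:[1], c:[0]  free=[FF........]
after unlink(a) → c:[0]  free=[F.........]
after create(b) → b:[1], c:[0]  free=[FF........]
after append(b, 3) → b:[1, 2, 3, 4], c:[0]  free=[FFFFF.....]
after truncate(b, 3) → b:[1, 2, 3], c:[0]  free=[FFFF......]
after append(c, 3) → b:[1, 2, 3], c:[0, 4, 5, 6]  free=[FFFFFFF...]
after unlink(c) → b:[1, 2, 3]  free=[.FFF......]

blocks(b) = [1, 2, 3]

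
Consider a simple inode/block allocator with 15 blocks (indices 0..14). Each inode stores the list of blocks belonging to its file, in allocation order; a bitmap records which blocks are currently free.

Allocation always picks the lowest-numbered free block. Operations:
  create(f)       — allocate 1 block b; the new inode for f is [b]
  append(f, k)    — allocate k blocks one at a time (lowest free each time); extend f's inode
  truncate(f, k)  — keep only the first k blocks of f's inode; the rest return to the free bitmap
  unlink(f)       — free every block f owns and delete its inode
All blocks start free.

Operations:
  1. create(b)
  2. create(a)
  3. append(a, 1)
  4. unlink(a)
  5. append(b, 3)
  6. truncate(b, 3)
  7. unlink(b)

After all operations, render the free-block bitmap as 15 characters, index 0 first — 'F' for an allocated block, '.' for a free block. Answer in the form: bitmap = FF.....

bitmap = ...............

[1] create(b) — b=0 (map F..............)
[2] create(a) — a=1 b=0 (map FF.............)
[3] append(a, 1) — a=1,2 b=0 (map FFF............)
[4] unlink(a) — b=0 (map F..............)
[5] append(b, 3) — b=0,1,2,3 (map FFFF...........)
[6] truncate(b, 3) — b=0,1,2 (map FFF............)
[7] unlink(b) —  (map ...............)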